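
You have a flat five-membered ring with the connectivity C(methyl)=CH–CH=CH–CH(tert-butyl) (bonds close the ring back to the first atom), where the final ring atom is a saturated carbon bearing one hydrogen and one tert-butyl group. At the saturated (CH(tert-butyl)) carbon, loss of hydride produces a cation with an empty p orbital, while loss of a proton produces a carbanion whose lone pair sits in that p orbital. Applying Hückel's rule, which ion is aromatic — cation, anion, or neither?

The anion

In either ion the ring is fully conjugated: every atom, including the new sp² carbon, supplies a p orbital.
Cation: 2 × 2 + 0 = 4 π electrons → 4(1), antiaromatic.
Anion: 2 × 2 + 2 = 6 π electrons → 4(1)+2, aromatic.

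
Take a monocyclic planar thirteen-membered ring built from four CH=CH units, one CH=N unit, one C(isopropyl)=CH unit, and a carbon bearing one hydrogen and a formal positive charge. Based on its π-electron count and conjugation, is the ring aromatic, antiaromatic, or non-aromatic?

Antiaromatic

All ring atoms are sp² and supply a p orbital to the ring (the double-bond atoms are sp², each contributing one p electron; each sp² =N– keeps its lone pair in-plane and puts one electron into the π system; the carbocation has an empty p orbital); the conjugation is uninterrupted.
Counting π electrons: 6 × 2 = 12 from the double-bond units + 0 from the CH(+) atom = 12.
With 12 = 4·3 π electrons, Hückel's rule classifies the planar ring as antiaromatic.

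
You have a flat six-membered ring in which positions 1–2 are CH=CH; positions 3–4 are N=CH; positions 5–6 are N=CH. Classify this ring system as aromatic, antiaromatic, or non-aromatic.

Aromatic

Check conjugation: each doubly-bonded ring atom is sp² with one p-orbital electron; each =N– nitrogen is pyridine-type (lone pair in the sp² plane, one electron in the p orbital) — every position has a p orbital, so the cyclic π system is continuous.
Adding the contributions, 3 × 2 = 6 from the 3 double-bond units.
With 6 π electrons (n = 1), the Hückel 4n+2 condition holds.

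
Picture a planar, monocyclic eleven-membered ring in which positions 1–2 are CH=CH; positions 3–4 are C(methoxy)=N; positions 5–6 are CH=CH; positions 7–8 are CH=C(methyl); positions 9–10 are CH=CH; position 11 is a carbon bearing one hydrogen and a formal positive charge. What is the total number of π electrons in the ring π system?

10

All ring atoms are sp² and supply a p orbital to the ring (the double-bond atoms are sp², each contributing one p electron; each =N– nitrogen is pyridine-type (lone pair in the sp² plane, one electron in the p orbital); the carbocation has an empty p orbital); the conjugation is uninterrupted.
π-electron count: 5 × 2 = 10 from the double-bond units + 0 from the CH(+) atom = 10.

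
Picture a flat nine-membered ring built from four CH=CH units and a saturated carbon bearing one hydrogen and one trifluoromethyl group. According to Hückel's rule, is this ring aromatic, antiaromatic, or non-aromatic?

The CH(trifluoromethyl) carbon is saturated: that saturated carbon is sp³ and has no p orbital in the ring π system. Conjugation is not continuous around the ring.
A ring that is not fully conjugated cannot be aromatic or antiaromatic regardless of its π-electron count.

Non-aromatic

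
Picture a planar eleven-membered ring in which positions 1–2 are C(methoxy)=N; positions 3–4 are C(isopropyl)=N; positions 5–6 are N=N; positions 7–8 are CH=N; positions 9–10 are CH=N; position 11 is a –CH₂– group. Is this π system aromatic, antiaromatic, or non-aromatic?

Non-aromatic

The CH2 carbon is saturated: the tetrahedral CH₂ carbon is sp³ and has no p orbital in the ring π system. Conjugation is not continuous around the ring.
Broken conjugation rules out both aromaticity and antiaromaticity.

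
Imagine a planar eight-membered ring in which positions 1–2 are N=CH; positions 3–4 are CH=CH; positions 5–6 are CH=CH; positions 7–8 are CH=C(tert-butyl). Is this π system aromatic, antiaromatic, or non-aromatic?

Check conjugation: each doubly-bonded ring atom is sp² with one p-orbital electron; each =N– nitrogen is pyridine-type (lone pair in the sp² plane, one electron in the p orbital) — every position has a p orbital, so the cyclic π system is continuous.
Adding the contributions, 4 × 2 = 8 from the 4 double-bond units.
8 is a 4n count (n = 2), so the planar conjugated ring is antiaromatic.

Antiaromatic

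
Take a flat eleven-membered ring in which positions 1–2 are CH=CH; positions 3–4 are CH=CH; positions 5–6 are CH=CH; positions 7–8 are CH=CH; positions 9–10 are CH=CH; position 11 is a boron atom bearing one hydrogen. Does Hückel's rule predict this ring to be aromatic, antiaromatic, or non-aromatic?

Aromatic

Every ring atom contributes a p orbital perpendicular to the ring (the double-bond atoms are sp², each contributing one p electron; the boron has an empty p orbital), so the π system is cyclic and fully conjugated.
Adding the contributions, 5 × 2 = 10 from the double-bond units + 0 from the BH atom = 10.
That gives a 4n+2 count (10, n = 2).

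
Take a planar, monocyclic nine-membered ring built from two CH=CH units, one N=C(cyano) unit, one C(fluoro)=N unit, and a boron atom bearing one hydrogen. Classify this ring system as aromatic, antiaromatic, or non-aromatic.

Antiaromatic

Every ring atom contributes a p orbital perpendicular to the ring (each doubly-bonded ring atom is sp² with one p-orbital electron; each sp² =N– keeps its lone pair in-plane and puts one electron into the π system; the boron has an empty p orbital), so the π system is cyclic and fully conjugated.
Counting π electrons: 4 × 2 = 8 from the double-bond units + 0 from the BH atom = 8.
With 8 = 4·2 π electrons, Hückel's rule classifies the planar ring as antiaromatic.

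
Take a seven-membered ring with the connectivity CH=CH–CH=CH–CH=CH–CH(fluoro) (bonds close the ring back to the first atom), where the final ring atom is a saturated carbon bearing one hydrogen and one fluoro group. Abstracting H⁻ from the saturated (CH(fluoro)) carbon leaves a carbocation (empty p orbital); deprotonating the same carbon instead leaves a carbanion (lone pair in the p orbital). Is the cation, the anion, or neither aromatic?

Both ions have a continuous loop of p orbitals — each ring atom is sp².
Cation: 3 × 2 + 0 = 6 π electrons → 4(1)+2, aromatic.
Anion: 3 × 2 + 2 = 8 π electrons → 4(2), antiaromatic.

The cation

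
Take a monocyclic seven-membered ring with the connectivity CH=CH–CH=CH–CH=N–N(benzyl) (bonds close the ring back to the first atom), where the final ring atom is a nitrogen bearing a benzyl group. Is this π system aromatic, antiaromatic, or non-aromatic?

Antiaromatic

All ring atoms are sp² and supply a p orbital to the ring (every atom in a ring double bond is sp² and brings one electron to the p orbital; each =N– nitrogen is pyridine-type (lone pair in the sp² plane, one electron in the p orbital); the pyrrole-type nitrogen donates its lone pair from the p orbital); the conjugation is uninterrupted.
Tallying contributions gives 3 × 2 = 6 from the double-bond units + 2 from the N(benzyl) atom = 8.
With 8 = 4·2 π electrons, Hückel's rule classifies the planar ring as antiaromatic.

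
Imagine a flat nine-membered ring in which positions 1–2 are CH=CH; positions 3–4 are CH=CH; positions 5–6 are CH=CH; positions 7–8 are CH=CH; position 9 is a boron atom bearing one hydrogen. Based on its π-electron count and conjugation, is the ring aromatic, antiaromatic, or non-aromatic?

Check conjugation: each doubly-bonded ring atom is sp² with one p-orbital electron; the boron has an empty p orbital — every position has a p orbital, so the cyclic π system is continuous.
Tallying contributions gives 4 × 2 = 8 from the double-bond units + 0 from the BH atom = 8.
8 = 4(2); a planar, fully conjugated 4n system is antiaromatic.

Antiaromatic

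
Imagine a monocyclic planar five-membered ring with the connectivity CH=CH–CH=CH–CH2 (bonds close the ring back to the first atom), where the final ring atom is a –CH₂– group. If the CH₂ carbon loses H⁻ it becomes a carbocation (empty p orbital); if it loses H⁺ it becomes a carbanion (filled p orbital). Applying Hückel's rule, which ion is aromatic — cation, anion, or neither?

Once that carbon is sp², every ring atom has a p orbital and both ions are fully conjugated.
Cation: 2 × 2 + 0 = 4 π electrons → 4(1), antiaromatic.
Anion: 2 × 2 + 2 = 6 π electrons → 4(1)+2, aromatic.

The anion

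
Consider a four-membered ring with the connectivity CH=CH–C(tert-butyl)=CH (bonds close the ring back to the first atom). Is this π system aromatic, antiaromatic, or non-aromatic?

All ring atoms are sp² and supply a p orbital to the ring (each doubly-bonded ring atom is sp² with one p-orbital electron); the conjugation is uninterrupted.
Adding the contributions, 2 × 2 = 4 from the 2 double-bond units.
A 4n π count (4, n = 1) in a planar conjugated ring means antiaromatic.

Antiaromatic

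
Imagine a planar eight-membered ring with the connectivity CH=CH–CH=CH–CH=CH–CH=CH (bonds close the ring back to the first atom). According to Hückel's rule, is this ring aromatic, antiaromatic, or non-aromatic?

All ring atoms are sp² and supply a p orbital to the ring (each doubly-bonded ring atom is sp² with one p-orbital electron); the conjugation is uninterrupted.
Counting π electrons: 4 × 2 = 8 from the 4 double-bond units.
A 4n π count (8, n = 2) in a planar conjugated ring means antiaromatic.
(The species described is cyclooctatetraene.)

Antiaromatic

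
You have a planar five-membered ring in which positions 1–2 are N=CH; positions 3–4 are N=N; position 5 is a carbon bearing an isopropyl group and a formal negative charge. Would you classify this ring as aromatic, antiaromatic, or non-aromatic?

All ring atoms are sp² and supply a p orbital to the ring (every atom in a ring double bond is sp² and brings one electron to the p orbital; each =N– nitrogen is pyridine-type (lone pair in the sp² plane, one electron in the p orbital); the carbanion's lone pair occupies the p orbital); the conjugation is uninterrupted.
π-electron count: 2 × 2 = 4 from the double-bond units + 2 from the C(isopropyl)(-) atom = 6.
Since 6 = 4·1 + 2, the ring meets the 4n+2 criterion.

Aromatic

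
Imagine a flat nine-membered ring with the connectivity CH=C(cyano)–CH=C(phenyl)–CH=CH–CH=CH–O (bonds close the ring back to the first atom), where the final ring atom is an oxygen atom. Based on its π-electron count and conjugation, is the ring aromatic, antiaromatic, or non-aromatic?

The p orbitals form a continuous loop: every atom in a ring double bond is sp² and brings one electron to the p orbital; the oxygen donates one lone pair from its p orbital. The ring is fully conjugated.
Counting π electrons: 4 × 2 = 8 from the double-bond units + 2 from the O atom = 10.
With 10 π electrons (n = 2), the Hückel 4n+2 condition holds.

Aromatic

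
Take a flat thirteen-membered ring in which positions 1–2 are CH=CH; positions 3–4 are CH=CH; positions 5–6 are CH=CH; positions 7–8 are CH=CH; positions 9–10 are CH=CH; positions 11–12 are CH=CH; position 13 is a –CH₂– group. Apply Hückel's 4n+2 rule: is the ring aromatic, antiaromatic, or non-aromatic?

Non-aromatic

The CH2 position has four σ bonds — the tetrahedral CH₂ carbon is sp³ and has no p orbital in the ring π system — so the cyclic conjugation is interrupted.
Broken conjugation rules out both aromaticity and antiaromaticity.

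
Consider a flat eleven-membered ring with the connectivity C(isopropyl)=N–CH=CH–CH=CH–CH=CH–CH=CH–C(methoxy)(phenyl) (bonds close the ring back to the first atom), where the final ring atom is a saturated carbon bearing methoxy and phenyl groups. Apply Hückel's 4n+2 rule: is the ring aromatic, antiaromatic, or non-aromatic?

Non-aromatic

Because that saturated carbon is sp³ and has no p orbital in the ring π system at the C(methoxy)(phenyl) position, the π system cannot extend all the way around the ring.
Hückel's rule only applies to fully conjugated rings, so this one is simply non-aromatic.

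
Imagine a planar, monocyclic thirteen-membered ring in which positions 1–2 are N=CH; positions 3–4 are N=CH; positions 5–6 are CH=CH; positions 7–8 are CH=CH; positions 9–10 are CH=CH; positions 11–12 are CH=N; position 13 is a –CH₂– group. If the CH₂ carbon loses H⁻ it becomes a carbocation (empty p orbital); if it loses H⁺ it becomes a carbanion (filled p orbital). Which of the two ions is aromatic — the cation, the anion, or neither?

In both ions every ring atom is sp² and contributes a p orbital, so both rings are fully conjugated.
Cation: 6 × 2 + 0 = 12 π electrons → 4(3), antiaromatic.
Anion: 6 × 2 + 2 = 14 π electrons → 4(3)+2, aromatic.

The anion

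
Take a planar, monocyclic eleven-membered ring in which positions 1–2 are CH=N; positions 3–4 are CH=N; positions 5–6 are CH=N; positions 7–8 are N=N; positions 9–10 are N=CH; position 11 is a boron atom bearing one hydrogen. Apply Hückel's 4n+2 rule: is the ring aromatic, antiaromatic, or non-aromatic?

Aromatic

Every ring atom contributes a p orbital perpendicular to the ring (each doubly-bonded ring atom is sp² with one p-orbital electron; each =N– nitrogen is pyridine-type (lone pair in the sp² plane, one electron in the p orbital); the boron has an empty p orbital), so the π system is cyclic and fully conjugated.
Tallying contributions gives 5 × 2 = 10 from the double-bond units + 0 from the BH atom = 10.
With 10 π electrons (n = 2), the Hückel 4n+2 condition holds.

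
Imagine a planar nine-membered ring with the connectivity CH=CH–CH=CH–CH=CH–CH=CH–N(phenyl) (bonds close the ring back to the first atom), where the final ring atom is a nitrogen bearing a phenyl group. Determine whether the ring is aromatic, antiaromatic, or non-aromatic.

Every ring atom contributes a p orbital perpendicular to the ring (every atom in a ring double bond is sp² and brings one electron to the p orbital; the pyrrole-type nitrogen donates its lone pair from the p orbital), so the π system is cyclic and fully conjugated.
Counting π electrons: 4 × 2 = 8 from the double-bond units + 2 from the N(phenyl) atom = 10.
Since 10 = 4·2 + 2, the ring meets the 4n+2 criterion.

Aromatic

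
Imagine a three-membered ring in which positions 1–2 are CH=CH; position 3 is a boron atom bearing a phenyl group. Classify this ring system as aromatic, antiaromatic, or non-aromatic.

Every ring atom contributes a p orbital perpendicular to the ring (each doubly-bonded ring atom is sp² with one p-orbital electron; the boron has an empty p orbital), so the π system is cyclic and fully conjugated.
π-electron count: 1 × 2 = 2 from the double-bond unit + 0 from the B(phenyl) atom = 2.
With 2 π electrons (n = 0), the Hückel 4n+2 condition holds.

Aromatic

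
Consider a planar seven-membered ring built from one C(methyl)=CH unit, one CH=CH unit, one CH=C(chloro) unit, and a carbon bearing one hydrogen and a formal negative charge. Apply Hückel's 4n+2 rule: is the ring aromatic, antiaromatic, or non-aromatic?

Check conjugation: each doubly-bonded ring atom is sp² with one p-orbital electron; the carbanion's lone pair occupies the p orbital — every position has a p orbital, so the cyclic π system is continuous.
Tallying contributions gives 3 × 2 = 6 from the double-bond units + 2 from the CH(-) atom = 8.
A 4n π count (8, n = 2) in a planar conjugated ring means antiaromatic.

Antiaromatic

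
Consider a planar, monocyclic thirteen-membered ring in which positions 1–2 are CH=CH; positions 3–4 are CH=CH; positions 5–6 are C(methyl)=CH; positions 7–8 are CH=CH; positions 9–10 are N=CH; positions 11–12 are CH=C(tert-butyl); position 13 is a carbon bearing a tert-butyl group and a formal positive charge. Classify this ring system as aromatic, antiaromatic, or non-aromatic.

Antiaromatic

Every ring atom contributes a p orbital perpendicular to the ring (the double-bond atoms are sp², each contributing one p electron; each =N– nitrogen is pyridine-type (lone pair in the sp² plane, one electron in the p orbital); the carbocation has an empty p orbital), so the π system is cyclic and fully conjugated.
Tallying contributions gives 6 × 2 = 12 from the double-bond units + 0 from the C(tert-butyl)(+) atom = 12.
With 12 = 4·3 π electrons, Hückel's rule classifies the planar ring as antiaromatic.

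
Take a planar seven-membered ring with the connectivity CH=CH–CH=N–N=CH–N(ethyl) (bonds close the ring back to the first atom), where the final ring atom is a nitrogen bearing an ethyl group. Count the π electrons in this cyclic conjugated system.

Every ring atom contributes a p orbital perpendicular to the ring (each doubly-bonded ring atom is sp² with one p-orbital electron; the doubly-bonded nitrogens are pyridine-type — their lone pairs lie in the ring plane, leaving one electron in the p orbital; the pyrrole-type nitrogen donates its lone pair from the p orbital), so the π system is cyclic and fully conjugated.
Tallying contributions gives 3 × 2 = 6 from the double-bond units + 2 from the N(ethyl) atom = 8.

8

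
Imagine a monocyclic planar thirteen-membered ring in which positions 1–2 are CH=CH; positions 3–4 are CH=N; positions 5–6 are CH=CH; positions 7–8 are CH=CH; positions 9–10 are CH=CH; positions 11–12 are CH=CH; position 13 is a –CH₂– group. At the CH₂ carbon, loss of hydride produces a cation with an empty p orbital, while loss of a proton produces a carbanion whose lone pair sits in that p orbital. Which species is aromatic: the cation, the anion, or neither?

The anion

Both ions have a continuous loop of p orbitals — each ring atom is sp².
Cation: 6 × 2 + 0 = 12 π electrons → 4(3), antiaromatic.
Anion: 6 × 2 + 2 = 14 π electrons → 4(3)+2, aromatic.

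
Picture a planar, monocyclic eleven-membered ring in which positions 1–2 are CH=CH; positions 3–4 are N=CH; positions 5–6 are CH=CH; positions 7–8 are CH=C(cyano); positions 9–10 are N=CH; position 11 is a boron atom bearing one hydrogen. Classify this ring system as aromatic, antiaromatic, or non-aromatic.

Every ring atom contributes a p orbital perpendicular to the ring (every atom in a ring double bond is sp² and brings one electron to the p orbital; the doubly-bonded nitrogens are pyridine-type — their lone pairs lie in the ring plane, leaving one electron in the p orbital; the boron has an empty p orbital), so the π system is cyclic and fully conjugated.
Tallying contributions gives 5 × 2 = 10 from the double-bond units + 0 from the BH atom = 10.
10 = 4(2) + 2, which satisfies Hückel's 4n+2 rule.

Aromatic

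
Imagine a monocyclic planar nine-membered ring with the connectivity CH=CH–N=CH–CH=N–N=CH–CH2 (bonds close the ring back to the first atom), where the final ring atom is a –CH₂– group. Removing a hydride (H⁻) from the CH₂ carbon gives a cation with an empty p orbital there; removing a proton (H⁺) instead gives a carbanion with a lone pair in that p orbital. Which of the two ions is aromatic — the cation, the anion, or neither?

In both ions every ring atom is sp² and contributes a p orbital, so both rings are fully conjugated.
Cation: 4 × 2 + 0 = 8 π electrons → 4(2), antiaromatic.
Anion: 4 × 2 + 2 = 10 π electrons → 4(2)+2, aromatic.

The anion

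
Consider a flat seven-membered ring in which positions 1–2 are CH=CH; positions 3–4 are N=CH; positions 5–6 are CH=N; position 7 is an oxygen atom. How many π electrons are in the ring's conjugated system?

8

Every ring atom contributes a p orbital perpendicular to the ring (the double-bond atoms are sp², each contributing one p electron; the doubly-bonded nitrogens are pyridine-type — their lone pairs lie in the ring plane, leaving one electron in the p orbital; the oxygen donates one lone pair from its p orbital), so the π system is cyclic and fully conjugated.
Counting π electrons: 3 × 2 = 6 from the double-bond units + 2 from the O atom = 8.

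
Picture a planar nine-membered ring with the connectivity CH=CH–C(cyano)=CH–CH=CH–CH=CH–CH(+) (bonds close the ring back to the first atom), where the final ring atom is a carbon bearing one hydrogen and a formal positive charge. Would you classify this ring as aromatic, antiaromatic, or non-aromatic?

Every ring atom contributes a p orbital perpendicular to the ring (the double-bond atoms are sp², each contributing one p electron; the carbocation has an empty p orbital), so the π system is cyclic and fully conjugated.
π-electron count: 4 × 2 = 8 from the double-bond units + 0 from the CH(+) atom = 8.
A 4n π count (8, n = 2) in a planar conjugated ring means antiaromatic.

Antiaromatic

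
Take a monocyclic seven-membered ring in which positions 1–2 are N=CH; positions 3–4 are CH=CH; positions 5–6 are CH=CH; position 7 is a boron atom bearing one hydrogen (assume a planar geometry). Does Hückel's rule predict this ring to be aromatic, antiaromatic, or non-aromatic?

The p orbitals form a continuous loop: each doubly-bonded ring atom is sp² with one p-orbital electron; each =N– nitrogen is pyridine-type (lone pair in the sp² plane, one electron in the p orbital); the boron has an empty p orbital. The ring is fully conjugated.
π-electron count: 3 × 2 = 6 from the double-bond units + 0 from the BH atom = 6.
With 6 π electrons (n = 1), the Hückel 4n+2 condition holds.

Aromatic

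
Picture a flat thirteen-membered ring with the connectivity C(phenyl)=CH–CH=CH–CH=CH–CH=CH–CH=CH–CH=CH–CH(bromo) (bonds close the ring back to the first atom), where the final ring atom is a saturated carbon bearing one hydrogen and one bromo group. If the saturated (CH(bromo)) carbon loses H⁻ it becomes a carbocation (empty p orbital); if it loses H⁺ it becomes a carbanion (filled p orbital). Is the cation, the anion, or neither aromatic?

Once that carbon is sp², every ring atom has a p orbital and both ions are fully conjugated.
Cation: 6 × 2 + 0 = 12 π electrons → 4(3), antiaromatic.
Anion: 6 × 2 + 2 = 14 π electrons → 4(3)+2, aromatic.

The anion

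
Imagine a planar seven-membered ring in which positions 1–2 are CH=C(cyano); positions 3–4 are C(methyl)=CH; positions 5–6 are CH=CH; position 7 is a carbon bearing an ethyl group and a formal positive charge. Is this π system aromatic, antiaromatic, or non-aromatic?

Aromatic

The p orbitals form a continuous loop: each doubly-bonded ring atom is sp² with one p-orbital electron; the carbocation has an empty p orbital. The ring is fully conjugated.
Adding the contributions, 3 × 2 = 6 from the double-bond units + 0 from the C(ethyl)(+) atom = 6.
Since 6 = 4·1 + 2, the ring meets the 4n+2 criterion.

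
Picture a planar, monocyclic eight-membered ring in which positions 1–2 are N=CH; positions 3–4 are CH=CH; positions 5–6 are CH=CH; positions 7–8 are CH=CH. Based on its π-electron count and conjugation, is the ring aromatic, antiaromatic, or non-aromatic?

Antiaromatic

The p orbitals form a continuous loop: each doubly-bonded ring atom is sp² with one p-orbital electron; the doubly-bonded nitrogens are pyridine-type — their lone pairs lie in the ring plane, leaving one electron in the p orbital. The ring is fully conjugated.
π-electron count: 4 × 2 = 8 from the 4 double-bond units.
A 4n π count (8, n = 2) in a planar conjugated ring means antiaromatic.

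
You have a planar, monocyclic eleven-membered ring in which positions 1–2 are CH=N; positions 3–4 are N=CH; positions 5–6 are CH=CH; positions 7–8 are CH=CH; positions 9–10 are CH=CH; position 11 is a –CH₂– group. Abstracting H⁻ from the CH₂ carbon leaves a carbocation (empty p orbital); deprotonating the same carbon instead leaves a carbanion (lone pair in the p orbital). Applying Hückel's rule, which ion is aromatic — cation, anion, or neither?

The cation

Once that carbon is sp², every ring atom has a p orbital and both ions are fully conjugated.
Cation: 5 × 2 + 0 = 10 π electrons → 4(2)+2, aromatic.
Anion: 5 × 2 + 2 = 12 π electrons → 4(3), antiaromatic.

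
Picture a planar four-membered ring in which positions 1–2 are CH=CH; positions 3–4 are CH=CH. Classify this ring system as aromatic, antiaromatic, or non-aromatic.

Check conjugation: the double-bond atoms are sp², each contributing one p electron — every position has a p orbital, so the cyclic π system is continuous.
Counting π electrons: 2 × 2 = 4 from the 2 double-bond units.
4 is a 4n count (n = 1), so the planar conjugated ring is antiaromatic.

Antiaromatic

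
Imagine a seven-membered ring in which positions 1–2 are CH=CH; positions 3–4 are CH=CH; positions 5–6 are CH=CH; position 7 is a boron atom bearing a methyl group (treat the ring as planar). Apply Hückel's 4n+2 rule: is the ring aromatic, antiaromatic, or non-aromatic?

Aromatic

The p orbitals form a continuous loop: each doubly-bonded ring atom is sp² with one p-orbital electron; the boron has an empty p orbital. The ring is fully conjugated.
Tallying contributions gives 3 × 2 = 6 from the double-bond units + 0 from the B(methyl) atom = 6.
6 = 4(1) + 2, which satisfies Hückel's 4n+2 rule.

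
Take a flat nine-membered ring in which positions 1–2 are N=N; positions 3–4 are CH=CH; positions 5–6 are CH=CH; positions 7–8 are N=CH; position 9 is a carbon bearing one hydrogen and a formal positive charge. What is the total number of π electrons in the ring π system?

8

Every ring atom contributes a p orbital perpendicular to the ring (each doubly-bonded ring atom is sp² with one p-orbital electron; each sp² =N– keeps its lone pair in-plane and puts one electron into the π system; the carbocation has an empty p orbital), so the π system is cyclic and fully conjugated.
π-electron count: 4 × 2 = 8 from the double-bond units + 0 from the CH(+) atom = 8.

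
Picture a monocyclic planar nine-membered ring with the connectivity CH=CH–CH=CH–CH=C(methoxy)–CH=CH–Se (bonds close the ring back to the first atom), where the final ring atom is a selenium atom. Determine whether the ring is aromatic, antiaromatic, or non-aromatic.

Aromatic

All ring atoms are sp² and supply a p orbital to the ring (each doubly-bonded ring atom is sp² with one p-orbital electron; the selenium donates one lone pair from its p orbital); the conjugation is uninterrupted.
Tallying contributions gives 4 × 2 = 8 from the double-bond units + 2 from the Se atom = 10.
Since 10 = 4·2 + 2, the ring meets the 4n+2 criterion.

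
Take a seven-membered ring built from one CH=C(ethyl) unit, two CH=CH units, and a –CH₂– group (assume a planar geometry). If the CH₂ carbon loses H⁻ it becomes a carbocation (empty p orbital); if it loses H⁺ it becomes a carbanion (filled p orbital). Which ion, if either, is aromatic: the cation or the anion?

The cation

Once that carbon is sp², every ring atom has a p orbital and both ions are fully conjugated.
Cation: 3 × 2 + 0 = 6 π electrons → 4(1)+2, aromatic.
Anion: 3 × 2 + 2 = 8 π electrons → 4(2), antiaromatic.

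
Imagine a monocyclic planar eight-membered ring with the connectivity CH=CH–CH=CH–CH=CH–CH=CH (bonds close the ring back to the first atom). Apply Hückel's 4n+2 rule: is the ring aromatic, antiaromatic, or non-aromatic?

Antiaromatic

Check conjugation: every atom in a ring double bond is sp² and brings one electron to the p orbital — every position has a p orbital, so the cyclic π system is continuous.
Tallying contributions gives 4 × 2 = 8 from the 4 double-bond units.
8 = 4(2); a planar, fully conjugated 4n system is antiaromatic.
(This ring is cyclooctatetraene.)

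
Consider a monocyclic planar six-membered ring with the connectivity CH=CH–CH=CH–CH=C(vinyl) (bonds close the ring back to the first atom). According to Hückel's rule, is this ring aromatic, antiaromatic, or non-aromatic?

Check conjugation: every atom in a ring double bond is sp² and brings one electron to the p orbital — every position has a p orbital, so the cyclic π system is continuous.
π-electron count: 3 × 2 = 6 from the 3 double-bond units.
6 = 4(1) + 2, which satisfies Hückel's 4n+2 rule.

Aromatic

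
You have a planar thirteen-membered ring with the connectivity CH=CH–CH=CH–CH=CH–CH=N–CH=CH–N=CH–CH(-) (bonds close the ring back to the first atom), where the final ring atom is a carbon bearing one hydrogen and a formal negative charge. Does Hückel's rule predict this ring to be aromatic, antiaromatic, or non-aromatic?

The p orbitals form a continuous loop: each doubly-bonded ring atom is sp² with one p-orbital electron; each sp² =N– keeps its lone pair in-plane and puts one electron into the π system; the carbanion's lone pair occupies the p orbital. The ring is fully conjugated.
Tallying contributions gives 6 × 2 = 12 from the double-bond units + 2 from the CH(-) atom = 14.
14 = 4(3) + 2, which satisfies Hückel's 4n+2 rule.

Aromatic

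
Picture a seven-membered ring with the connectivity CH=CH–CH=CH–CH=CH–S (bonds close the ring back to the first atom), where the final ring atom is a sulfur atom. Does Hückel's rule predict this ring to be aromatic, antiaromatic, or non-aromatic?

Antiaromatic

The p orbitals form a continuous loop: each doubly-bonded ring atom is sp² with one p-orbital electron; the sulfur donates one lone pair from its p orbital. The ring is fully conjugated.
Counting π electrons: 3 × 2 = 6 from the double-bond units + 2 from the S atom = 8.
With 8 = 4·2 π electrons, Hückel's rule classifies the planar ring as antiaromatic.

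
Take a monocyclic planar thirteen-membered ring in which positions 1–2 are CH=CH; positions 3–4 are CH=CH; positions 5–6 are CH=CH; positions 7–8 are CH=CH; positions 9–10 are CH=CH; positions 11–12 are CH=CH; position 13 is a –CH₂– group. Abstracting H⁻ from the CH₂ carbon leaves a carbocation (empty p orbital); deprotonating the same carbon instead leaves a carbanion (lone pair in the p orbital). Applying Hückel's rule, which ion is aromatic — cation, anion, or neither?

The anion

In either ion the ring is fully conjugated: every atom, including the new sp² carbon, supplies a p orbital.
Cation: 6 × 2 + 0 = 12 π electrons → 4(3), antiaromatic.
Anion: 6 × 2 + 2 = 14 π electrons → 4(3)+2, aromatic.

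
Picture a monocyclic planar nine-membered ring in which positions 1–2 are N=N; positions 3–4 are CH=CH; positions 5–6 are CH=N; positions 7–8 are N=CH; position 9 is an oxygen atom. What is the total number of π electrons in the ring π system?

10

Every ring atom contributes a p orbital perpendicular to the ring (each doubly-bonded ring atom is sp² with one p-orbital electron; each =N– nitrogen is pyridine-type (lone pair in the sp² plane, one electron in the p orbital); the oxygen donates one lone pair from its p orbital), so the π system is cyclic and fully conjugated.
Counting π electrons: 4 × 2 = 8 from the double-bond units + 2 from the O atom = 10.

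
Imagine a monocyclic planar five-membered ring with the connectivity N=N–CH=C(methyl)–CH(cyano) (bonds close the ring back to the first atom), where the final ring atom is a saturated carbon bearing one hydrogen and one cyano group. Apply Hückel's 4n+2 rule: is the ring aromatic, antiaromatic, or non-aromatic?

At the CH(cyano) position, that saturated carbon is sp³ and has no p orbital in the ring π system; the ring's p-orbital overlap is broken there.
Broken conjugation rules out both aromaticity and antiaromaticity.

Non-aromatic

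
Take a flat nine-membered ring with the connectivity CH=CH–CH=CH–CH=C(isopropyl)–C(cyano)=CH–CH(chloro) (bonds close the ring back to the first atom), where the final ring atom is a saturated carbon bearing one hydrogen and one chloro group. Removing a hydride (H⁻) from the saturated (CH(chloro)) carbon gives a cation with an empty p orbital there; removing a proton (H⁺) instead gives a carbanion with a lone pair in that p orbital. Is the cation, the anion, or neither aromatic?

The anion

Once that carbon is sp², every ring atom has a p orbital and both ions are fully conjugated.
Cation: 4 × 2 + 0 = 8 π electrons → 4(2), antiaromatic.
Anion: 4 × 2 + 2 = 10 π electrons → 4(2)+2, aromatic.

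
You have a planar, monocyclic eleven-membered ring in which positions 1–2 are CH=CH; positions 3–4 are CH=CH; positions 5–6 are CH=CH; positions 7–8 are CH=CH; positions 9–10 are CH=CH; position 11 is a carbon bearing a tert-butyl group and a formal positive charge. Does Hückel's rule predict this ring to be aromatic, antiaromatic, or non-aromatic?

Aromatic

The p orbitals form a continuous loop: each doubly-bonded ring atom is sp² with one p-orbital electron; the carbocation has an empty p orbital. The ring is fully conjugated.
Adding the contributions, 5 × 2 = 10 from the double-bond units + 0 from the C(tert-butyl)(+) atom = 10.
That gives a 4n+2 count (10, n = 2).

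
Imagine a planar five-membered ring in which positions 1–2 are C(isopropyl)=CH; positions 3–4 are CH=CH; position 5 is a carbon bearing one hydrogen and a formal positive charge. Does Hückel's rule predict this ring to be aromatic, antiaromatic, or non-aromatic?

Antiaromatic

Every ring atom contributes a p orbital perpendicular to the ring (every atom in a ring double bond is sp² and brings one electron to the p orbital; the carbocation has an empty p orbital), so the π system is cyclic and fully conjugated.
Adding the contributions, 2 × 2 = 4 from the double-bond units + 0 from the CH(+) atom = 4.
A 4n π count (4, n = 1) in a planar conjugated ring means antiaromatic.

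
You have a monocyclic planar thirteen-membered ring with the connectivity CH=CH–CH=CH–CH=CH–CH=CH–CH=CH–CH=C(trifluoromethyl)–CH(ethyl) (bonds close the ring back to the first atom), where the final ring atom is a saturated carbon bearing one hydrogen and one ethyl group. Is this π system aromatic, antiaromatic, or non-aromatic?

The CH(ethyl) carbon is saturated: that saturated carbon is sp³ and has no p orbital in the ring π system. Conjugation is not continuous around the ring.
Broken conjugation rules out both aromaticity and antiaromaticity.

Non-aromatic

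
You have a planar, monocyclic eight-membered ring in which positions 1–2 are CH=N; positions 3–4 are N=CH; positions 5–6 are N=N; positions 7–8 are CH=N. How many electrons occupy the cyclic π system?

8

Check conjugation: every atom in a ring double bond is sp² and brings one electron to the p orbital; the doubly-bonded nitrogens are pyridine-type — their lone pairs lie in the ring plane, leaving one electron in the p orbital — every position has a p orbital, so the cyclic π system is continuous.
π-electron count: 4 × 2 = 8 from the 4 double-bond units.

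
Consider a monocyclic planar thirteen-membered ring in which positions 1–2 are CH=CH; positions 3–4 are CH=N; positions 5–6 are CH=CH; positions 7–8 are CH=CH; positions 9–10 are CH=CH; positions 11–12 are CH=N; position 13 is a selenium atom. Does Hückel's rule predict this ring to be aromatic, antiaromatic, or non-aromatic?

Aromatic

Every ring atom contributes a p orbital perpendicular to the ring (the double-bond atoms are sp², each contributing one p electron; the doubly-bonded nitrogens are pyridine-type — their lone pairs lie in the ring plane, leaving one electron in the p orbital; the selenium donates one lone pair from its p orbital), so the π system is cyclic and fully conjugated.
Counting π electrons: 6 × 2 = 12 from the double-bond units + 2 from the Se atom = 14.
With 14 π electrons (n = 3), the Hückel 4n+2 condition holds.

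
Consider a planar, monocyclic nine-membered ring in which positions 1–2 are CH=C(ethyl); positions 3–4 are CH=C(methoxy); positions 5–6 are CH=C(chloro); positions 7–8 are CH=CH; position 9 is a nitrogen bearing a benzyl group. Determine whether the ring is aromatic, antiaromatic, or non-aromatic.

The p orbitals form a continuous loop: every atom in a ring double bond is sp² and brings one electron to the p orbital; the pyrrole-type nitrogen donates its lone pair from the p orbital. The ring is fully conjugated.
Adding the contributions, 4 × 2 = 8 from the double-bond units + 2 from the N(benzyl) atom = 10.
That gives a 4n+2 count (10, n = 2).

Aromatic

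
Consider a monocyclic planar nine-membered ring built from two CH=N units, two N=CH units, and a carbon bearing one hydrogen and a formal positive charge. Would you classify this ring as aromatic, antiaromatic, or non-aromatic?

All ring atoms are sp² and supply a p orbital to the ring (each doubly-bonded ring atom is sp² with one p-orbital electron; the doubly-bonded nitrogens are pyridine-type — their lone pairs lie in the ring plane, leaving one electron in the p orbital; the carbocation has an empty p orbital); the conjugation is uninterrupted.
Tallying contributions gives 4 × 2 = 8 from the double-bond units + 0 from the CH(+) atom = 8.
A 4n π count (8, n = 2) in a planar conjugated ring means antiaromatic.

Antiaromatic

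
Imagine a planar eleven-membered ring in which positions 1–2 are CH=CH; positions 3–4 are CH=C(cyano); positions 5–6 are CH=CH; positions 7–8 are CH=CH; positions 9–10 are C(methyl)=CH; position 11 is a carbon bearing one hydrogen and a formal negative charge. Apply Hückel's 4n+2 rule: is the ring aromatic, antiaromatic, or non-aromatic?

Every ring atom contributes a p orbital perpendicular to the ring (the double-bond atoms are sp², each contributing one p electron; the carbanion's lone pair occupies the p orbital), so the π system is cyclic and fully conjugated.
Tallying contributions gives 5 × 2 = 10 from the double-bond units + 2 from the CH(-) atom = 12.
With 12 = 4·3 π electrons, Hückel's rule classifies the planar ring as antiaromatic.

Antiaromatic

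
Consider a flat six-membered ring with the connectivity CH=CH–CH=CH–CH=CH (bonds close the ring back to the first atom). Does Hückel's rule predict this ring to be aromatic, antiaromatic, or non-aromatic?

Every ring atom contributes a p orbital perpendicular to the ring (the double-bond atoms are sp², each contributing one p electron), so the π system is cyclic and fully conjugated.
Counting π electrons: 3 × 2 = 6 from the 3 double-bond units.
6 = 4(1) + 2, which satisfies Hückel's 4n+2 rule.
This is benzene.

Aromatic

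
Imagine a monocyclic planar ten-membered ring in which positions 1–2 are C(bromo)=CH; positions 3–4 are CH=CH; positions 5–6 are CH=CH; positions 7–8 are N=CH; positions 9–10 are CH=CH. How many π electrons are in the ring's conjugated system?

The p orbitals form a continuous loop: every atom in a ring double bond is sp² and brings one electron to the p orbital; each =N– nitrogen is pyridine-type (lone pair in the sp² plane, one electron in the p orbital). The ring is fully conjugated.
Counting π electrons: 5 × 2 = 10 from the 5 double-bond units.

10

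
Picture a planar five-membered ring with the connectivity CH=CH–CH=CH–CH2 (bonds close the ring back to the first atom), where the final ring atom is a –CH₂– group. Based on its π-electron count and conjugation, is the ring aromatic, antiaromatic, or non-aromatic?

Non-aromatic

Because the tetrahedral CH₂ carbon is sp³ and has no p orbital in the ring π system at the CH2 position, the π system cannot extend all the way around the ring.
A ring that is not fully conjugated cannot be aromatic or antiaromatic regardless of its π-electron count.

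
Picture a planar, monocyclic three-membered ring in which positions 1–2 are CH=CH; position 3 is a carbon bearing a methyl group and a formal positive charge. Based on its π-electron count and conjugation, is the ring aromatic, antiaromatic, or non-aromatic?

The p orbitals form a continuous loop: the double-bond atoms are sp², each contributing one p electron; the carbocation has an empty p orbital. The ring is fully conjugated.
Adding the contributions, 1 × 2 = 2 from the double-bond unit + 0 from the C(methyl)(+) atom = 2.
That gives a 4n+2 count (2, n = 0).

Aromatic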